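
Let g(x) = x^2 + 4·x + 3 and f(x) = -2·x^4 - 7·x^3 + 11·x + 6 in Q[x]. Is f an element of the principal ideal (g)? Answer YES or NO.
YES

In Q[x] the ideal (g) consists of all multiples of g, so f ∈ (g) iff g | f, i.e. iff the remainder of f on division by g is 0. Divide f by g (g is monic, so eliminate the leading term of the running remainder at each step):
  leading term -2·x^4: subtract (-2·x^2)·g(x) = -2·x^4 - 8·x^3 - 6·x^2, leaving x^3 + 6·x^2 + 11·x + 6
  leading term x^3: subtract (x)·g(x) = x^3 + 4·x^2 + 3·x, leaving 2·x^2 + 8·x + 6
  leading term 2·x^2: subtract (2)·g(x) = 2·x^2 + 8·x + 6, leaving 0
The remainder is 0, so f(x) = g(x) · h(x) with h(x) = -2·x^2 + x + 2. Hence g | f, i.e. f ∈ (g).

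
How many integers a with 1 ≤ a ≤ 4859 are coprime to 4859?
The number of a ∈ {1, ..., 4859} with gcd(a, 4859) = 1 is by definition Euler's totient φ(4859). φ is multiplicative, with φ(p^e) = p^e − p^(e−1). Factorise 4859 = 43 · 113. Then
  φ(4859) = (43 − 1) · (113 − 1) = 42 · 112 = 4704.
So there are 4704 such integers.

Final answer: 4704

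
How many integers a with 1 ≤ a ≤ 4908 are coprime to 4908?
The number of a ∈ {1, ..., 4908} with gcd(a, 4908) = 1 is by definition Euler's totient φ(4908). φ is multiplicative, with φ(p^e) = p^e − p^(e−1). Factorise 4908 = 2^2 · 3 · 409. Then
  φ(4908) = (2^2 − 2^1) · (3 − 1) · (409 − 1) = 2 · 2 · 408 = 1632.
So there are 1632 such integers.

Final answer: 1632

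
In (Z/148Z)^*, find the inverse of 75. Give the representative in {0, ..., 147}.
Apply the extended Euclidean algorithm to (148, 75), tracking rows (r, s, t) with s·148 + t·75 = r. Each division r_prev = q·r_cur + r_new produces the new row as (previous row) − q·(current row):
  row A: (148, 1, 0)   [1·148 + 0·75 = 148]
  row B: (75, 0, 1)   [0·148 + 1·75 = 75]
  148 = 1·75 + 73   → row C = row A − 1·row B = (73, 1, −1)   [check: 1·148 − 1·75 = 73]
  75 = 1·73 + 2   → row D = row B − 1·row C = (2, −1, 2)   [check: −1·148 + 2·75 = 2]
  73 = 36·2 + 1   → row E = row C − 36·row D = (1, 37, −73)   [check: 37·148 − 73·75 = 1]
  2 = 2·1 + 0   → remainder 0, stop. gcd = 1 (last nonzero row E).
The gcd is 1, so 75 is invertible mod 148. The last nonzero row gives 37·148 − 73·75 = 1, so t = −73. So 75^(−1) ≡ −73 ≡ 75 (mod 148). Verify: 75 · 75 = 5625 ≡ 1 (mod 148). ✓

Final answer: 75^(−1) ≡ 75 (mod 148)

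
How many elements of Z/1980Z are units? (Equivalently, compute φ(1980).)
An element a ∈ Z/1980Z is a unit iff gcd(a, 1980) = 1, so the number of units is φ(1980). φ is multiplicative, with φ(p^e) = p^e − p^(e−1). Factorise 1980 = 2^2 · 3^2 · 5 · 11. Then
  φ(1980) = (2^2 − 2^1) · (3^2 − 3^1) · (5 − 1) · (11 − 1) = 2 · 6 · 4 · 10 = 480.

Final answer: Z/1980Z has φ(1980) = 480 units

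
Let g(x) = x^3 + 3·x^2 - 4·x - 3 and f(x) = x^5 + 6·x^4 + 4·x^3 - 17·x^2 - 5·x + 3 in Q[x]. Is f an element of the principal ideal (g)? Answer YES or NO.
NO

In Q[x] the ideal (g) consists of all multiples of g, so f ∈ (g) iff g | f, i.e. iff the remainder of f on division by g is 0. Divide f by g (g is monic, so eliminate the leading term of the running remainder at each step):
  leading term x^5: subtract (x^2)·g(x) = x^5 + 3·x^4 - 4·x^3 - 3·x^2, leaving 3·x^4 + 8·x^3 - 14·x^2 - 5·x + 3
  leading term 3·x^4: subtract (3·x)·g(x) = 3·x^4 + 9·x^3 - 12·x^2 - 9·x, leaving -x^3 - 2·x^2 + 4·x + 3
  leading term -x^3: subtract (-1)·g(x) = -x^3 - 3·x^2 + 4·x + 3, leaving x^2
The remainder r(x) = x^2 ≠ 0 (and deg r < deg g), so g ∤ f, i.e. f ∉ (g).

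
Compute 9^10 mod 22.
Use repeated squaring. Binary(10) = 1010. Walk through the bits of the exponent 10 left-to-right: at each bit after the leading one, square the running value, then multiply by 9 if the bit is 1 (always reducing mod 22):
  bit 1 = 1 (leading): start with 9.
  bit 2 = 0: square 9^2 = 81 ≡ 15 (mod 22).
  bit 3 = 1: square 15^2 = 225 ≡ 5; bit is 1, so multiply 5·9 = 45 ≡ 1 (mod 22).
  bit 4 = 0: square 1^2 = 1 (mod 22).
Final value: 9^10 ≡ 1 (mod 22).

Final answer: 1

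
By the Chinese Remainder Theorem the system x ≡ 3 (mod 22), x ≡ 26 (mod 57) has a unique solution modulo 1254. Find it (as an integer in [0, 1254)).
The moduli 22, 57 are pairwise coprime, so by the CRT there is a unique solution mod 22·57 = 1254.
Solve by successive substitution. Start with x ≡ 3 (mod 22).
  Combine with x ≡ 26 (mod 57): write x = 3 + 22·t and require 3 + 22·t ≡ 26 (mod 57), i.e. 22·t ≡ 26 − 3 ≡ 23 (mod 57). Since 22^(−1) ≡ 13 (mod 57), t ≡ 13·23 ≡ 14 (mod 57). So x ≡ 3 + 22·14 = 311 (mod 1254).
Unique solution in [0, 1254): x = 311.

Final answer: x ≡ 311 (mod 1254); the representative in [0, 1254) is 311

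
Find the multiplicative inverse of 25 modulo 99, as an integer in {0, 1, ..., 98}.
25^(−1) ≡ 4 (mod 99)

Apply the extended Euclidean algorithm to (99, 25), tracking rows (r, s, t) with s·99 + t·25 = r. Each division r_prev = q·r_cur + r_new produces the new row as (previous row) − q·(current row):
  row A: (99, 1, 0)   [1·99 + 0·25 = 99]
  row B: (25, 0, 1)   [0·99 + 1·25 = 25]
  99 = 3·25 + 24   → row C = row A − 3·row B = (24, 1, −3)   [check: 1·99 − 3·25 = 24]
  25 = 1·24 + 1   → row D = row B − 1·row C = (1, −1, 4)   [check: −1·99 + 4·25 = 1]
  24 = 24·1 + 0   → remainder 0, stop. gcd = 1 (last nonzero row D).
The gcd is 1, so 25 is invertible mod 99. The last nonzero row gives −1·99 + 4·25 = 1, so t = 4. So 25^(−1) ≡ 4 (mod 99). Verify: 25 · 4 = 100 ≡ 1 (mod 99). ✓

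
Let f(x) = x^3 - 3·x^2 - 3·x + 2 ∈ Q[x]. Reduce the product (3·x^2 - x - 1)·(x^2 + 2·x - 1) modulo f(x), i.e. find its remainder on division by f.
First multiply in Q[x] without reducing: a · b = 3·x^4 + 5·x^3 - 6·x^2 - x + 1. Now divide by f(x) = x^3 - 3·x^2 - 3·x + 2, eliminating the leading term at each step:
  leading term 3·x^4: subtract (3·x)·f(x) = 3·x^4 - 9·x^3 - 9·x^2 + 6·x, leaving 14·x^3 + 3·x^2 - 7·x + 1
  leading term 14·x^3: subtract (14)·f(x) = 14·x^3 - 42·x^2 - 42·x + 28, leaving 45·x^2 + 35·x - 27
The degree is now < 3, so this is the remainder. Hence a · b ≡ 45·x^2 + 35·x - 27 in Q[x]/(f).

Final answer: a · b ≡ 45·x^2 + 35·x - 27 (mod f(x))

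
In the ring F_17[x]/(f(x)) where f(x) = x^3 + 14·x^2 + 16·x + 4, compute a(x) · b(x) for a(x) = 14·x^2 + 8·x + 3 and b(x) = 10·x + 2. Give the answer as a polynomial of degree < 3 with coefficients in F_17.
Multiply as integer polynomials: a · b = 140·x^3 + 108·x^2 + 46·x + 6. Reducing coefficients mod 17: a · b ≡ 4·x^3 + 6·x^2 + 12·x + 6. Now divide by f(x) = x^3 + 14·x^2 + 16·x + 4 in F_17[x], eliminating the leading term at each step:
  leading term 4·x^3: subtract (4)·f(x) = 4·x^3 + 5·x^2 + 13·x + 16, leaving x^2 + 16·x + 7 (coefficients mod 17)
The degree is now < 3, so this is the remainder. Hence a · b ≡ x^2 + 16·x + 7 in F_17[x]/(f).

Final answer: a · b ≡ x^2 + 16·x + 7 (mod f(x))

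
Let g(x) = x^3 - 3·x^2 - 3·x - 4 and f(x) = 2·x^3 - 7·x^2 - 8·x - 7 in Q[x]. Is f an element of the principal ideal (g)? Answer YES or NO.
NO

In Q[x] the ideal (g) consists of all multiples of g, so f ∈ (g) iff g | f, i.e. iff the remainder of f on division by g is 0. Divide f by g (g is monic, so eliminate the leading term of the running remainder at each step):
  leading term 2·x^3: subtract (2)·g(x) = 2·x^3 - 6·x^2 - 6·x - 8, leaving -x^2 - 2·x + 1
The remainder r(x) = -x^2 - 2·x + 1 ≠ 0 (and deg r < deg g), so g ∤ f, i.e. f ∉ (g).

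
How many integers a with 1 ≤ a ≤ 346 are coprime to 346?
The number of a ∈ {1, ..., 346} with gcd(a, 346) = 1 is by definition Euler's totient φ(346). φ is multiplicative, with φ(p^e) = p^e − p^(e−1). Factorise 346 = 2 · 173. Then
  φ(346) = (2 − 1) · (173 − 1) = 1 · 172 = 172.
So there are 172 such integers.

Final answer: 172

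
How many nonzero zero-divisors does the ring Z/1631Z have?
Z/1631Z has 238 nonzero zero-divisors

In Z/1631Z each nonzero element is either a unit (gcd with 1631 is 1) or a zero-divisor (gcd > 1). The number of units is φ(1631): factorise 1631 = 7 · 233, so φ(1631) = (7 − 1) · (233 − 1) = 6 · 232 = 1392. The nonzero elements number 1631 − 1 = 1630. Hence the nonzero zero-divisors number 1630 − 1392 = 238.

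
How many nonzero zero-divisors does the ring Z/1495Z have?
In Z/1495Z each nonzero element is either a unit (gcd with 1495 is 1) or a zero-divisor (gcd > 1). The number of units is φ(1495): factorise 1495 = 5 · 13 · 23, so φ(1495) = (5 − 1) · (13 − 1) · (23 − 1) = 4 · 12 · 22 = 1056. The nonzero elements number 1495 − 1 = 1494. Hence the nonzero zero-divisors number 1494 − 1056 = 438.

Final answer: Z/1495Z has 438 nonzero zero-divisors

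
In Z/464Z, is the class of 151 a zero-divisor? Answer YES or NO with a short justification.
NO

gcd(151, 464) = 1, so 151 is a unit in Z/464Z (it has a multiplicative inverse). A unit cannot be a zero-divisor: if 151·b ≡ 0 then multiplying both sides by 151^(−1) gives b ≡ 0. So 151 is not a zero-divisor.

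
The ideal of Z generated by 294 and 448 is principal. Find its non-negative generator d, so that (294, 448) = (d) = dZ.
(294, 448) = (14); d = 14

In the PID Z, (a, b) is generated by gcd(a, b). Compute gcd(448, 294) with the extended Euclidean algorithm, tracking rows (r, s, t) with s·448 + t·294 = r:
  row A: (448, 1, 0)   [1·448 + 0·294 = 448]
  row B: (294, 0, 1)   [0·448 + 1·294 = 294]
  448 = 1·294 + 154   → row C = row A − 1·row B = (154, 1, −1)   [check: 1·448 − 1·294 = 154]
  294 = 1·154 + 140   → row D = row B − 1·row C = (140, −1, 2)   [check: −1·448 + 2·294 = 140]
  154 = 1·140 + 14   → row E = row C − 1·row D = (14, 2, −3)   [check: 2·448 − 3·294 = 14]
  140 = 10·14 + 0   → remainder 0, stop. gcd = 14 (last nonzero row E).
So gcd(294, 448) = 14, with Bézout identity 2·448 − 3·294 = 14. Containment (⊇): the Bézout identity exhibits 14 as an element of (294, 448), giving (14) ⊆ (294, 448). Containment (⊆): since 14 | 294 and 14 | 448 (294 = 14·21, 448 = 14·32), every Z-linear combination of 294 and 448 is divisible by 14, so (294, 448) ⊆ (14). Therefore (294, 448) = (14), d = 14.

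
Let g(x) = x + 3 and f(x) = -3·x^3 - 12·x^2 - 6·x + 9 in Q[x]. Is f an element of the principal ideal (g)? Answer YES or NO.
YES

In Q[x] the ideal (g) consists of all multiples of g, so f ∈ (g) iff g | f, i.e. iff the remainder of f on division by g is 0. Divide f by g (g is monic, so eliminate the leading term of the running remainder at each step):
  leading term -3·x^3: subtract (-3·x^2)·g(x) = -3·x^3 - 9·x^2, leaving -3·x^2 - 6·x + 9
  leading term -3·x^2: subtract (-3·x)·g(x) = -3·x^2 - 9·x, leaving 3·x + 9
  leading term 3·x: subtract (3)·g(x) = 3·x + 9, leaving 0
The remainder is 0, so f(x) = g(x) · h(x) with h(x) = -3·x^2 - 3·x + 3. Hence g | f, i.e. f ∈ (g).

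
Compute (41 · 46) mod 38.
24

Reduce the factors first: 41 ≡ 3, 46 ≡ 8 (mod 38), so 41 · 46 ≡ 3 · 8 (mod 38). 3 · 8 = 24. Dividing by 38: 24 = 0·38 + 24. So (41 · 46) mod 38 = 24.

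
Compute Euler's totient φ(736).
φ(736) = 352

φ is multiplicative, with φ(p^e) = p^e − p^(e−1). Factorise 736 = 2^5 · 23. Then
  φ(736) = (2^5 − 2^4) · (23 − 1) = 16 · 22 = 352.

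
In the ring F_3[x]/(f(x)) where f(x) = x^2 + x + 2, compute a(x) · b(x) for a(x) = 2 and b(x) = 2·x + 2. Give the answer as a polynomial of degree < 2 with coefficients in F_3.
Multiply as integer polynomials: a · b = 4·x + 4. Reducing coefficients mod 3: a · b ≡ x + 1. This already has degree < 2, so no reduction by f is needed. Hence a · b ≡ x + 1 in F_3[x]/(f).

Final answer: a · b ≡ x + 1 (mod f(x))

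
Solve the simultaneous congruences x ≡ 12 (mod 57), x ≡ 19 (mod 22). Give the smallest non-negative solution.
x ≡ 525 (mod 1254); the representative in [0, 1254) is 525

The moduli 57, 22 are pairwise coprime, so by the CRT there is a unique solution mod 57·22 = 1254.
Solve by successive substitution. Start with x ≡ 12 (mod 57).
  Combine with x ≡ 19 (mod 22): write x = 12 + 57·t and require 12 + 57·t ≡ 19 (mod 22), i.e. 57·t ≡ 19 − 12 ≡ 7 (mod 22). Since 57^(−1) ≡ 17 (mod 22) (57 ≡ 13 (mod 22)), t ≡ 17·7 ≡ 9 (mod 22). So x ≡ 12 + 57·9 = 525 (mod 1254).
Unique solution in [0, 1254): x = 525.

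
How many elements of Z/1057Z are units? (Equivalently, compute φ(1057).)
An element a ∈ Z/1057Z is a unit iff gcd(a, 1057) = 1, so the number of units is φ(1057). φ is multiplicative, with φ(p^e) = p^e − p^(e−1). Factorise 1057 = 7 · 151. Then
  φ(1057) = (7 − 1) · (151 − 1) = 6 · 150 = 900.

Final answer: Z/1057Z has φ(1057) = 900 units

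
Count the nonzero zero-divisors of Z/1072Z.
In Z/1072Z each nonzero element is either a unit (gcd with 1072 is 1) or a zero-divisor (gcd > 1). The number of units is φ(1072): factorise 1072 = 2^4 · 67, so φ(1072) = (2^4 − 2^3) · (67 − 1) = 8 · 66 = 528. The nonzero elements number 1072 − 1 = 1071. Hence the nonzero zero-divisors number 1071 − 528 = 543.

Final answer: Z/1072Z has 543 nonzero zero-divisors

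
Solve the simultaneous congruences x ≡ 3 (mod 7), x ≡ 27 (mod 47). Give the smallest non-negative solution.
The moduli 7, 47 are pairwise coprime, so by the CRT there is a unique solution mod 7·47 = 329.
Solve by successive substitution. Start with x ≡ 3 (mod 7).
  Combine with x ≡ 27 (mod 47): write x = 3 + 7·t and require 3 + 7·t ≡ 27 (mod 47), i.e. 7·t ≡ 27 − 3 ≡ 24 (mod 47). Since 7^(−1) ≡ 27 (mod 47), t ≡ 27·24 ≡ 37 (mod 47). So x ≡ 3 + 7·37 = 262 (mod 329).
Unique solution in [0, 329): x = 262.

Final answer: x ≡ 262 (mod 329); the representative in [0, 329) is 262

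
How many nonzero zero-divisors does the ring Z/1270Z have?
Z/1270Z has 765 nonzero zero-divisors

In Z/1270Z each nonzero element is either a unit (gcd with 1270 is 1) or a zero-divisor (gcd > 1). The number of units is φ(1270): factorise 1270 = 2 · 5 · 127, so φ(1270) = (2 − 1) · (5 − 1) · (127 − 1) = 1 · 4 · 126 = 504. The nonzero elements number 1270 − 1 = 1269. Hence the nonzero zero-divisors number 1269 − 504 = 765.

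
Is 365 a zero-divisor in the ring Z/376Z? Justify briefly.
NO

gcd(365, 376) = 1, so 365 is a unit in Z/376Z (it has a multiplicative inverse). A unit cannot be a zero-divisor: if 365·b ≡ 0 then multiplying both sides by 365^(−1) gives b ≡ 0. So 365 is not a zero-divisor.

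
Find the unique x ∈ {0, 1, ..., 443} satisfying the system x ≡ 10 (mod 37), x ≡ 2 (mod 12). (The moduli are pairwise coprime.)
x ≡ 158 (mod 444); the representative in [0, 444) is 158

The moduli 37, 12 are pairwise coprime, so by the CRT there is a unique solution mod 37·12 = 444.
Solve by successive substitution. Start with x ≡ 10 (mod 37).
  Combine with x ≡ 2 (mod 12): write x = 10 + 37·t and require 10 + 37·t ≡ 2 (mod 12), i.e. 37·t ≡ 2 − 10 ≡ 4 (mod 12). Since 37^(−1) ≡ 1 (mod 12) (37 ≡ 1 (mod 12)), t ≡ 1·4 ≡ 4 (mod 12). So x ≡ 10 + 37·4 = 158 (mod 444).
Unique solution in [0, 444): x = 158.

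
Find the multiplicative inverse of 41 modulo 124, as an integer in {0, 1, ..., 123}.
Apply the extended Euclidean algorithm to (124, 41), tracking rows (r, s, t) with s·124 + t·41 = r. Each division r_prev = q·r_cur + r_new produces the new row as (previous row) − q·(current row):
  row A: (124, 1, 0)   [1·124 + 0·41 = 124]
  row B: (41, 0, 1)   [0·124 + 1·41 = 41]
  124 = 3·41 + 1   → row C = row A − 3·row B = (1, 1, −3)   [check: 1·124 − 3·41 = 1]
  41 = 41·1 + 0   → remainder 0, stop. gcd = 1 (last nonzero row C).
The gcd is 1, so 41 is invertible mod 124. The last nonzero row gives 1·124 − 3·41 = 1, so t = −3. So 41^(−1) ≡ −3 ≡ 121 (mod 124). Verify: 41 · 121 = 4961 ≡ 1 (mod 124). ✓

Final answer: 41^(−1) ≡ 121 (mod 124)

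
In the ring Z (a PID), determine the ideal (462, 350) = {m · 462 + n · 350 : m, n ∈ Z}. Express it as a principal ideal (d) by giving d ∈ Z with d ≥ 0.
(462, 350) = (14); d = 14

In the PID Z, (a, b) is generated by gcd(a, b). Compute gcd(462, 350) with the extended Euclidean algorithm, tracking rows (r, s, t) with s·462 + t·350 = r:
  row A: (462, 1, 0)   [1·462 + 0·350 = 462]
  row B: (350, 0, 1)   [0·462 + 1·350 = 350]
  462 = 1·350 + 112   → row C = row A − 1·row B = (112, 1, −1)   [check: 1·462 − 1·350 = 112]
  350 = 3·112 + 14   → row D = row B − 3·row C = (14, −3, 4)   [check: −3·462 + 4·350 = 14]
  112 = 8·14 + 0   → remainder 0, stop. gcd = 14 (last nonzero row D).
So gcd(462, 350) = 14, with Bézout identity −3·462 + 4·350 = 14. Containment (⊇): the Bézout identity exhibits 14 as an element of (462, 350), giving (14) ⊆ (462, 350). Containment (⊆): since 14 | 462 and 14 | 350 (462 = 14·33, 350 = 14·25), every Z-linear combination of 462 and 350 is divisible by 14, so (462, 350) ⊆ (14). Therefore (462, 350) = (14), d = 14.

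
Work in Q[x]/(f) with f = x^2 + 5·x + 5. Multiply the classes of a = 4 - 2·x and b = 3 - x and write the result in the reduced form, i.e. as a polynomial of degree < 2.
First multiply in Q[x] without reducing: a · b = 2·x^2 - 10·x + 12. Now divide by f(x) = x^2 + 5·x + 5, eliminating the leading term at each step:
  leading term 2·x^2: subtract (2)·f(x) = 2·x^2 + 10·x + 10, leaving 2 - 20·x
The degree is now < 2, so this is the remainder. Hence a · b ≡ 2 - 20·x in Q[x]/(f).

Final answer: a · b ≡ 2 - 20·x (mod f(x))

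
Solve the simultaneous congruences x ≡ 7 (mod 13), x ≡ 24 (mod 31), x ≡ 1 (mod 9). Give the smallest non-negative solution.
The moduli 13, 31, 9 are pairwise coprime, so by the CRT there is a unique solution mod 13·31·9 = 3627.
Solve by successive substitution. Start with x ≡ 7 (mod 13).
  Combine with x ≡ 24 (mod 31): write x = 7 + 13·t and require 7 + 13·t ≡ 24 (mod 31), i.e. 13·t ≡ 24 − 7 ≡ 17 (mod 31). Since 13^(−1) ≡ 12 (mod 31), t ≡ 12·17 ≡ 18 (mod 31). So x ≡ 7 + 13·18 = 241 (mod 403).
  Combine with x ≡ 1 (mod 9): write x = 241 + 403·t and require 241 + 403·t ≡ 1 (mod 9), i.e. 403·t ≡ 1 − 241 ≡ 3 (mod 9). Since 403^(−1) ≡ 4 (mod 9) (403 ≡ 7 (mod 9)), t ≡ 4·3 ≡ 3 (mod 9). So x ≡ 241 + 403·3 = 1450 (mod 3627).
Unique solution in [0, 3627): x = 1450.

Final answer: x ≡ 1450 (mod 3627); the representative in [0, 3627) is 1450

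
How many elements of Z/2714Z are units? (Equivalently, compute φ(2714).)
Z/2714Z has φ(2714) = 1276 units

An element a ∈ Z/2714Z is a unit iff gcd(a, 2714) = 1, so the number of units is φ(2714). φ is multiplicative, with φ(p^e) = p^e − p^(e−1). Factorise 2714 = 2 · 23 · 59. Then
  φ(2714) = (2 − 1) · (23 − 1) · (59 − 1) = 1 · 22 · 58 = 1276.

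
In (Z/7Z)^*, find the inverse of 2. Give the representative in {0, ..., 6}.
Apply the extended Euclidean algorithm to (7, 2), tracking rows (r, s, t) with s·7 + t·2 = r. Each division r_prev = q·r_cur + r_new produces the new row as (previous row) − q·(current row):
  row A: (7, 1, 0)   [1·7 + 0·2 = 7]
  row B: (2, 0, 1)   [0·7 + 1·2 = 2]
  7 = 3·2 + 1   → row C = row A − 3·row B = (1, 1, −3)   [check: 1·7 − 3·2 = 1]
  2 = 2·1 + 0   → remainder 0, stop. gcd = 1 (last nonzero row C).
The gcd is 1, so 2 is invertible mod 7. The last nonzero row gives 1·7 − 3·2 = 1, so t = −3. So 2^(−1) ≡ −3 ≡ 4 (mod 7). Verify: 2 · 4 = 8 ≡ 1 (mod 7). ✓

Final answer: 2^(−1) ≡ 4 (mod 7)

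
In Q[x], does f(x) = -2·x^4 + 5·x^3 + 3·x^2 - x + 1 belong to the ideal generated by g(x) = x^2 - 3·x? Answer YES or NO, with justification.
NO

In Q[x] the ideal (g) consists of all multiples of g, so f ∈ (g) iff g | f, i.e. iff the remainder of f on division by g is 0. Divide f by g (g is monic, so eliminate the leading term of the running remainder at each step):
  leading term -2·x^4: subtract (-2·x^2)·g(x) = -2·x^4 + 6·x^3, leaving -x^3 + 3·x^2 - x + 1
  leading term -x^3: subtract (-x)·g(x) = -x^3 + 3·x^2, leaving 1 - x
The remainder r(x) = 1 - x ≠ 0 (and deg r < deg g), so g ∤ f, i.e. f ∉ (g).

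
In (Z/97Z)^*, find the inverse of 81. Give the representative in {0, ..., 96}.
Apply the extended Euclidean algorithm to (97, 81), tracking rows (r, s, t) with s·97 + t·81 = r. Each division r_prev = q·r_cur + r_new produces the new row as (previous row) − q·(current row):
  row A: (97, 1, 0)   [1·97 + 0·81 = 97]
  row B: (81, 0, 1)   [0·97 + 1·81 = 81]
  97 = 1·81 + 16   → row C = row A − 1·row B = (16, 1, −1)   [check: 1·97 − 1·81 = 16]
  81 = 5·16 + 1   → row D = row B − 5·row C = (1, −5, 6)   [check: −5·97 + 6·81 = 1]
  16 = 16·1 + 0   → remainder 0, stop. gcd = 1 (last nonzero row D).
The gcd is 1, so 81 is invertible mod 97. The last nonzero row gives −5·97 + 6·81 = 1, so t = 6. So 81^(−1) ≡ 6 (mod 97). Verify: 81 · 6 = 486 ≡ 1 (mod 97). ✓

Final answer: 81^(−1) ≡ 6 (mod 97)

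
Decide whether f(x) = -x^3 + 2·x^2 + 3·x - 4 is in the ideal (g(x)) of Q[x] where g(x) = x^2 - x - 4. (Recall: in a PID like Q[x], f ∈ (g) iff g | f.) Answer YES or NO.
In Q[x] the ideal (g) consists of all multiples of g, so f ∈ (g) iff g | f, i.e. iff the remainder of f on division by g is 0. Divide f by g (g is monic, so eliminate the leading term of the running remainder at each step):
  leading term -x^3: subtract (-x)·g(x) = -x^3 + x^2 + 4·x, leaving x^2 - x - 4
  leading term x^2: subtract (1)·g(x) = x^2 - x - 4, leaving 0
The remainder is 0, so f(x) = g(x) · h(x) with h(x) = 1 - x. Hence g | f, i.e. f ∈ (g).

Final answer: YES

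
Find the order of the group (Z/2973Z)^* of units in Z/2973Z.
(Z/2973Z)^* consists of the classes a with gcd(a, 2973) = 1, so its order is φ(2973). φ is multiplicative, with φ(p^e) = p^e − p^(e−1). Factorise 2973 = 3 · 991. Then
  φ(2973) = (3 − 1) · (991 − 1) = 2 · 990 = 1980.
Thus |(Z/2973Z)^*| = 1980.

Final answer: |(Z/2973Z)^*| = 1980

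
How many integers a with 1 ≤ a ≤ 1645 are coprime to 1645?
The number of a ∈ {1, ..., 1645} with gcd(a, 1645) = 1 is by definition Euler's totient φ(1645). φ is multiplicative, with φ(p^e) = p^e − p^(e−1). Factorise 1645 = 5 · 7 · 47. Then
  φ(1645) = (5 − 1) · (7 − 1) · (47 − 1) = 4 · 6 · 46 = 1104.
So there are 1104 such integers.

Final answer: 1104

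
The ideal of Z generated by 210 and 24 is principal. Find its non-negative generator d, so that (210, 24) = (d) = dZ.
(210, 24) = (6); d = 6

In the PID Z, (a, b) is generated by gcd(a, b). Compute gcd(210, 24) with the extended Euclidean algorithm, tracking rows (r, s, t) with s·210 + t·24 = r:
  row A: (210, 1, 0)   [1·210 + 0·24 = 210]
  row B: (24, 0, 1)   [0·210 + 1·24 = 24]
  210 = 8·24 + 18   → row C = row A − 8·row B = (18, 1, −8)   [check: 1·210 − 8·24 = 18]
  24 = 1·18 + 6   → row D = row B − 1·row C = (6, −1, 9)   [check: −1·210 + 9·24 = 6]
  18 = 3·6 + 0   → remainder 0, stop. gcd = 6 (last nonzero row D).
So gcd(210, 24) = 6, with Bézout identity −1·210 + 9·24 = 6. Containment (⊇): the Bézout identity exhibits 6 as an element of (210, 24), giving (6) ⊆ (210, 24). Containment (⊆): since 6 | 210 and 6 | 24 (210 = 6·35, 24 = 6·4), every Z-linear combination of 210 and 24 is divisible by 6, so (210, 24) ⊆ (6). Therefore (210, 24) = (6), d = 6.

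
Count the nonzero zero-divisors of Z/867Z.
In Z/867Z each nonzero element is either a unit (gcd with 867 is 1) or a zero-divisor (gcd > 1). The number of units is φ(867): factorise 867 = 3 · 17^2, so φ(867) = (3 − 1) · (17^2 − 17^1) = 2 · 272 = 544. The nonzero elements number 867 − 1 = 866. Hence the nonzero zero-divisors number 866 − 544 = 322.

Final answer: Z/867Z has 322 nonzero zero-divisors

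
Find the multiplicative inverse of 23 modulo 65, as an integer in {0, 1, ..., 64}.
23^(−1) ≡ 17 (mod 65)

Apply the extended Euclidean algorithm to (65, 23), tracking rows (r, s, t) with s·65 + t·23 = r. Each division r_prev = q·r_cur + r_new produces the new row as (previous row) − q·(current row):
  row A: (65, 1, 0)   [1·65 + 0·23 = 65]
  row B: (23, 0, 1)   [0·65 + 1·23 = 23]
  65 = 2·23 + 19   → row C = row A − 2·row B = (19, 1, −2)   [check: 1·65 − 2·23 = 19]
  23 = 1·19 + 4   → row D = row B − 1·row C = (4, −1, 3)   [check: −1·65 + 3·23 = 4]
  19 = 4·4 + 3   → row E = row C − 4·row D = (3, 5, −14)   [check: 5·65 − 14·23 = 3]
  4 = 1·3 + 1   → row F = row D − 1·row E = (1, −6, 17)   [check: −6·65 + 17·23 = 1]
  3 = 3·1 + 0   → remainder 0, stop. gcd = 1 (last nonzero row F).
The gcd is 1, so 23 is invertible mod 65. The last nonzero row gives −6·65 + 17·23 = 1, so t = 17. So 23^(−1) ≡ 17 (mod 65). Verify: 23 · 17 = 391 ≡ 1 (mod 65). ✓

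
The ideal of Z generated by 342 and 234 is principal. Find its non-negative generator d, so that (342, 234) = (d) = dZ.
(342, 234) = (18); d = 18

In the PID Z, (a, b) is generated by gcd(a, b). Compute gcd(342, 234) with the extended Euclidean algorithm, tracking rows (r, s, t) with s·342 + t·234 = r:
  row A: (342, 1, 0)   [1·342 + 0·234 = 342]
  row B: (234, 0, 1)   [0·342 + 1·234 = 234]
  342 = 1·234 + 108   → row C = row A − 1·row B = (108, 1, −1)   [check: 1·342 − 1·234 = 108]
  234 = 2·108 + 18   → row D = row B − 2·row C = (18, −2, 3)   [check: −2·342 + 3·234 = 18]
  108 = 6·18 + 0   → remainder 0, stop. gcd = 18 (last nonzero row D).
So gcd(342, 234) = 18, with Bézout identity −2·342 + 3·234 = 18. Containment (⊇): the Bézout identity exhibits 18 as an element of (342, 234), giving (18) ⊆ (342, 234). Containment (⊆): since 18 | 342 and 18 | 234 (342 = 18·19, 234 = 18·13), every Z-linear combination of 342 and 234 is divisible by 18, so (342, 234) ⊆ (18). Therefore (342, 234) = (18), d = 18.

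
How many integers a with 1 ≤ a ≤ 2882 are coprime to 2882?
1300

The number of a ∈ {1, ..., 2882} with gcd(a, 2882) = 1 is by definition Euler's totient φ(2882). φ is multiplicative, with φ(p^e) = p^e − p^(e−1). Factorise 2882 = 2 · 11 · 131. Then
  φ(2882) = (2 − 1) · (11 − 1) · (131 − 1) = 1 · 10 · 130 = 1300.
So there are 1300 such integers.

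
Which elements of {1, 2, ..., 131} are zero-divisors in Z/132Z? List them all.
An element a ∈ Z/132Z (with a ≠ 0) is a zero-divisor iff gcd(a, 132) > 1 (because a is a unit precisely when gcd(a, n) = 1, and in Z/nZ every nonzero, non-unit element is a zero-divisor). Scan a = 1, ..., 131 and keep those with gcd(a, 132) > 1:
  gcd(2, 132) = 2, gcd(3, 132) = 3, gcd(4, 132) = 4, gcd(6, 132) = 6, gcd(8, 132) = 4, gcd(9, 132) = 3, gcd(10, 132) = 2, gcd(11, 132) = 11, gcd(12, 132) = 12, gcd(14, 132) = 2, gcd(15, 132) = 3, gcd(16, 132) = 4, gcd(18, 132) = 6, gcd(20, 132) = 4, gcd(21, 132) = 3, gcd(22, 132) = 22, gcd(24, 132) = 12, gcd(26, 132) = 2, gcd(27, 132) = 3, gcd(28, 132) = 4, gcd(30, 132) = 6, gcd(32, 132) = 4, gcd(33, 132) = 33, gcd(34, 132) = 2, gcd(36, 132) = 12, gcd(38, 132) = 2, gcd(39, 132) = 3, gcd(40, 132) = 4, gcd(42, 132) = 6, gcd(44, 132) = 44, gcd(45, 132) = 3, gcd(46, 132) = 2, gcd(48, 132) = 12, gcd(50, 132) = 2, gcd(51, 132) = 3, gcd(52, 132) = 4, gcd(54, 132) = 6, gcd(55, 132) = 11, gcd(56, 132) = 4, gcd(57, 132) = 3, gcd(58, 132) = 2, gcd(60, 132) = 12, gcd(62, 132) = 2, gcd(63, 132) = 3, gcd(64, 132) = 4, gcd(66, 132) = 66, gcd(68, 132) = 4, gcd(69, 132) = 3, gcd(70, 132) = 2, gcd(72, 132) = 12, gcd(74, 132) = 2, gcd(75, 132) = 3, gcd(76, 132) = 4, gcd(77, 132) = 11, gcd(78, 132) = 6, gcd(80, 132) = 4, gcd(81, 132) = 3, gcd(82, 132) = 2, gcd(84, 132) = 12, gcd(86, 132) = 2, gcd(87, 132) = 3, gcd(88, 132) = 44, gcd(90, 132) = 6, gcd(92, 132) = 4, gcd(93, 132) = 3, gcd(94, 132) = 2, gcd(96, 132) = 12, gcd(98, 132) = 2, gcd(99, 132) = 33, gcd(100, 132) = 4, gcd(102, 132) = 6, gcd(104, 132) = 4, gcd(105, 132) = 3, gcd(106, 132) = 2, gcd(108, 132) = 12, gcd(110, 132) = 22, gcd(111, 132) = 3, gcd(112, 132) = 4, gcd(114, 132) = 6, gcd(116, 132) = 4, gcd(117, 132) = 3, gcd(118, 132) = 2, gcd(120, 132) = 12, gcd(121, 132) = 11, gcd(122, 132) = 2, gcd(123, 132) = 3, gcd(124, 132) = 4, gcd(126, 132) = 6, gcd(128, 132) = 4, gcd(129, 132) = 3, gcd(130, 132) = 2.
All other a ∈ {1, ..., 131} have gcd(a, 132) = 1 and are units. So the nonzero zero-divisors are exactly the 91 values of a appearing in this scan.

Final answer: nonzero zero-divisors of Z/132Z = {2, 3, 4, 6, 8, 9, 10, 11, 12, 14, 15, 16, 18, 20, 21, 22, 24, 26, 27, 28, 30, 32, 33, 34, 36, 38, 39, 40, 42, 44, 45, 46, 48, 50, 51, 52, 54, 55, 56, 57, 58, 60, 62, 63, 64, 66, 68, 69, 70, 72, 74, 75, 76, 77, 78, 80, 81, 82, 84, 86, 87, 88, 90, 92, 93, 94, 96, 98, 99, 100, 102, 104, 105, 106, 108, 110, 111, 112, 114, 116, 117, 118, 120, 121, 122, 123, 124, 126, 128, 129, 130}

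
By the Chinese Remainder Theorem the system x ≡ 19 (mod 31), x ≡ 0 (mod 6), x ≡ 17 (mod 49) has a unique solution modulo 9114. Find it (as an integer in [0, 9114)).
The moduli 31, 6, 49 are pairwise coprime, so by the CRT there is a unique solution mod 31·6·49 = 9114.
Solve by successive substitution. Start with x ≡ 19 (mod 31).
  Combine with x ≡ 0 (mod 6): write x = 19 + 31·t and require 19 + 31·t ≡ 0 (mod 6), i.e. 31·t ≡ 0 − 19 ≡ 5 (mod 6). Since 31^(−1) ≡ 1 (mod 6) (31 ≡ 1 (mod 6)), t ≡ 1·5 ≡ 5 (mod 6). So x ≡ 19 + 31·5 = 174 (mod 186).
  Combine with x ≡ 17 (mod 49): write x = 174 + 186·t and require 174 + 186·t ≡ 17 (mod 49), i.e. 186·t ≡ 17 − 174 ≡ 39 (mod 49). Since 186^(−1) ≡ 44 (mod 49) (186 ≡ 39 (mod 49)), t ≡ 44·39 ≡ 1 (mod 49). So x ≡ 174 + 186·1 = 360 (mod 9114).
Unique solution in [0, 9114): x = 360.

Final answer: x ≡ 360 (mod 9114); the representative in [0, 9114) is 360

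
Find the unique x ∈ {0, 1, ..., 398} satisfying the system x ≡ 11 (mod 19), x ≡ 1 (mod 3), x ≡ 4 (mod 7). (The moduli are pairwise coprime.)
The moduli 19, 3, 7 are pairwise coprime, so by the CRT there is a unique solution mod 19·3·7 = 399.
Solve by successive substitution. Start with x ≡ 11 (mod 19).
  Combine with x ≡ 1 (mod 3): write x = 11 + 19·t and require 11 + 19·t ≡ 1 (mod 3), i.e. 19·t ≡ 1 − 11 ≡ 2 (mod 3). Since 19^(−1) ≡ 1 (mod 3) (19 ≡ 1 (mod 3)), t ≡ 1·2 ≡ 2 (mod 3). So x ≡ 11 + 19·2 = 49 (mod 57).
  Combine with x ≡ 4 (mod 7): write x = 49 + 57·t and require 49 + 57·t ≡ 4 (mod 7), i.e. 57·t ≡ 4 − 49 ≡ 4 (mod 7). Since 57^(−1) ≡ 1 (mod 7) (57 ≡ 1 (mod 7)), t ≡ 1·4 ≡ 4 (mod 7). So x ≡ 49 + 57·4 = 277 (mod 399).
Unique solution in [0, 399): x = 277.

Final answer: x ≡ 277 (mod 399); the representative in [0, 399) is 277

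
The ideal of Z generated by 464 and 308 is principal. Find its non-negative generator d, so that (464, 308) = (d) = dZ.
(464, 308) = (4); d = 4

In the PID Z, (a, b) is generated by gcd(a, b). Compute gcd(464, 308) with the extended Euclidean algorithm, tracking rows (r, s, t) with s·464 + t·308 = r:
  row A: (464, 1, 0)   [1·464 + 0·308 = 464]
  row B: (308, 0, 1)   [0·464 + 1·308 = 308]
  464 = 1·308 + 156   → row C = row A − 1·row B = (156, 1, −1)   [check: 1·464 − 1·308 = 156]
  308 = 1·156 + 152   → row D = row B − 1·row C = (152, −1, 2)   [check: −1·464 + 2·308 = 152]
  156 = 1·152 + 4   → row E = row C − 1·row D = (4, 2, −3)   [check: 2·464 − 3·308 = 4]
  152 = 38·4 + 0   → remainder 0, stop. gcd = 4 (last nonzero row E).
So gcd(464, 308) = 4, with Bézout identity 2·464 − 3·308 = 4. Containment (⊇): the Bézout identity exhibits 4 as an element of (464, 308), giving (4) ⊆ (464, 308). Containment (⊆): since 4 | 464 and 4 | 308 (464 = 4·116, 308 = 4·77), every Z-linear combination of 464 and 308 is divisible by 4, so (464, 308) ⊆ (4). Therefore (464, 308) = (4), d = 4.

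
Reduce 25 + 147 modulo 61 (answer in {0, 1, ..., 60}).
Reduce the summands first: 147 ≡ 25 (mod 61), so 25 + 147 ≡ 25 + 25 (mod 61). 25 + 25 = 50; 50 = 0·61 + 50, so (25 + 147) mod 61 = 50.

Final answer: 50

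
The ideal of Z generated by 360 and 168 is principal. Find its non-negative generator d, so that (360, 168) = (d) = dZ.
In the PID Z, (a, b) is generated by gcd(a, b). Compute gcd(360, 168) with the extended Euclidean algorithm, tracking rows (r, s, t) with s·360 + t·168 = r:
  row A: (360, 1, 0)   [1·360 + 0·168 = 360]
  row B: (168, 0, 1)   [0·360 + 1·168 = 168]
  360 = 2·168 + 24   → row C = row A − 2·row B = (24, 1, −2)   [check: 1·360 − 2·168 = 24]
  168 = 7·24 + 0   → remainder 0, stop. gcd = 24 (last nonzero row C).
So gcd(360, 168) = 24, with Bézout identity 1·360 − 2·168 = 24. Containment (⊇): the Bézout identity exhibits 24 as an element of (360, 168), giving (24) ⊆ (360, 168). Containment (⊆): since 24 | 360 and 24 | 168 (360 = 24·15, 168 = 24·7), every Z-linear combination of 360 and 168 is divisible by 24, so (360, 168) ⊆ (24). Therefore (360, 168) = (24), d = 24.

Final answer: (360, 168) = (24); d = 24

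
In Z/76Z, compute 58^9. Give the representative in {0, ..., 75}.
20

Use repeated squaring. Binary(9) = 1001. Walk through the bits of the exponent 9 left-to-right: at each bit after the leading one, square the running value, then multiply by 58 if the bit is 1 (always reducing mod 76):
  bit 1 = 1 (leading): start with 58.
  bit 2 = 0: square 58^2 = 3364 ≡ 20 (mod 76).
  bit 3 = 0: square 20^2 = 400 ≡ 20 (mod 76).
  bit 4 = 1: square 20^2 = 400 ≡ 20; bit is 1, so multiply 20·58 = 1160 ≡ 20 (mod 76).
Final value: 58^9 ≡ 20 (mod 76).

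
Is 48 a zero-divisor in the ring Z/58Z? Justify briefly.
gcd(48, 58) = 2 > 1, so 48 is not a unit in Z/58Z. In Z/nZ every nonzero non-unit is a zero-divisor: explicitly, take b = 58/gcd = 29 ≠ 0 (mod 58); then 48·29 = 1392 = 24·58, i.e. 48·29 ≡ 0 (mod 58). So 48 is a zero-divisor.

Final answer: YES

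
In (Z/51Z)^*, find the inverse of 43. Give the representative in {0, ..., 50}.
Apply the extended Euclidean algorithm to (51, 43), tracking rows (r, s, t) with s·51 + t·43 = r. Each division r_prev = q·r_cur + r_new produces the new row as (previous row) − q·(current row):
  row A: (51, 1, 0)   [1·51 + 0·43 = 51]
  row B: (43, 0, 1)   [0·51 + 1·43 = 43]
  51 = 1·43 + 8   → row C = row A − 1·row B = (8, 1, −1)   [check: 1·51 − 1·43 = 8]
  43 = 5·8 + 3   → row D = row B − 5·row C = (3, −5, 6)   [check: −5·51 + 6·43 = 3]
  8 = 2·3 + 2   → row E = row C − 2·row D = (2, 11, −13)   [check: 11·51 − 13·43 = 2]
  3 = 1·2 + 1   → row F = row D − 1·row E = (1, −16, 19)   [check: −16·51 + 19·43 = 1]
  2 = 2·1 + 0   → remainder 0, stop. gcd = 1 (last nonzero row F).
The gcd is 1, so 43 is invertible mod 51. The last nonzero row gives −16·51 + 19·43 = 1, so t = 19. So 43^(−1) ≡ 19 (mod 51). Verify: 43 · 19 = 817 ≡ 1 (mod 51). ✓

Final answer: 43^(−1) ≡ 19 (mod 51)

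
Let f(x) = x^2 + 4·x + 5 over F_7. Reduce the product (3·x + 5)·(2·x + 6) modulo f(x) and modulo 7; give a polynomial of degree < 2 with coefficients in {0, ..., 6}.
Multiply as integer polynomials: a · b = 6·x^2 + 28·x + 30. Reducing coefficients mod 7: a · b ≡ 6·x^2 + 2. Now divide by f(x) = x^2 + 4·x + 5 in F_7[x], eliminating the leading term at each step:
  leading term 6·x^2: subtract (6)·f(x) = 6·x^2 + 3·x + 2, leaving 4·x (coefficients mod 7)
The degree is now < 2, so this is the remainder. Hence a · b ≡ 4·x in F_7[x]/(f).

Final answer: a · b ≡ 4·x (mod f(x))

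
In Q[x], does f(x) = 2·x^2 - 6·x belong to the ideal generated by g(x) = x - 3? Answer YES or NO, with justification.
In Q[x] the ideal (g) consists of all multiples of g, so f ∈ (g) iff g | f, i.e. iff the remainder of f on division by g is 0. Divide f by g (g is monic, so eliminate the leading term of the running remainder at each step):
  leading term 2·x^2: subtract (2·x)·g(x) = 2·x^2 - 6·x, leaving 0
The remainder is 0, so f(x) = g(x) · h(x) with h(x) = 2·x. Hence g | f, i.e. f ∈ (g).

Final answer: YES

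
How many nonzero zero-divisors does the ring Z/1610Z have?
In Z/1610Z each nonzero element is either a unit (gcd with 1610 is 1) or a zero-divisor (gcd > 1). The number of units is φ(1610): factorise 1610 = 2 · 5 · 7 · 23, so φ(1610) = (2 − 1) · (5 − 1) · (7 − 1) · (23 − 1) = 1 · 4 · 6 · 22 = 528. The nonzero elements number 1610 − 1 = 1609. Hence the nonzero zero-divisors number 1609 − 528 = 1081.

Final answer: Z/1610Z has 1081 nonzero zero-divisors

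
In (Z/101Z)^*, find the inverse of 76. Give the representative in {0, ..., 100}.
76^(−1) ≡ 4 (mod 101)

Apply the extended Euclidean algorithm to (101, 76), tracking rows (r, s, t) with s·101 + t·76 = r. Each division r_prev = q·r_cur + r_new produces the new row as (previous row) − q·(current row):
  row A: (101, 1, 0)   [1·101 + 0·76 = 101]
  row B: (76, 0, 1)   [0·101 + 1·76 = 76]
  101 = 1·76 + 25   → row C = row A − 1·row B = (25, 1, −1)   [check: 1·101 − 1·76 = 25]
  76 = 3·25 + 1   → row D = row B − 3·row C = (1, −3, 4)   [check: −3·101 + 4·76 = 1]
  25 = 25·1 + 0   → remainder 0, stop. gcd = 1 (last nonzero row D).
The gcd is 1, so 76 is invertible mod 101. The last nonzero row gives −3·101 + 4·76 = 1, so t = 4. So 76^(−1) ≡ 4 (mod 101). Verify: 76 · 4 = 304 ≡ 1 (mod 101). ✓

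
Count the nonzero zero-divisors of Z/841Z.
Z/841Z has 28 nonzero zero-divisors

In Z/841Z each nonzero element is either a unit (gcd with 841 is 1) or a zero-divisor (gcd > 1). The number of units is φ(841): factorise 841 = 29^2, so φ(841) = (29^2 − 29^1) = 812 = 812. The nonzero elements number 841 − 1 = 840. Hence the nonzero zero-divisors number 840 − 812 = 28.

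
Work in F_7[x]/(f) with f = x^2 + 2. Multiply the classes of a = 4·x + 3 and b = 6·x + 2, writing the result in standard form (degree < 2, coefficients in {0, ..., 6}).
Multiply as integer polynomials: a · b = 24·x^2 + 26·x + 6. Reducing coefficients mod 7: a · b ≡ 3·x^2 + 5·x + 6. Now divide by f(x) = x^2 + 2 in F_7[x], eliminating the leading term at each step:
  leading term 3·x^2: subtract (3)·f(x) = 3·x^2 + 6, leaving 5·x (coefficients mod 7)
The degree is now < 2, so this is the remainder. Hence a · b ≡ 5·x in F_7[x]/(f).

Final answer: a · b ≡ 5·x (mod f(x))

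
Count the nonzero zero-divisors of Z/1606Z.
Z/1606Z has 885 nonzero zero-divisors

In Z/1606Z each nonzero element is either a unit (gcd with 1606 is 1) or a zero-divisor (gcd > 1). The number of units is φ(1606): factorise 1606 = 2 · 11 · 73, so φ(1606) = (2 − 1) · (11 − 1) · (73 − 1) = 1 · 10 · 72 = 720. The nonzero elements number 1606 − 1 = 1605. Hence the nonzero zero-divisors number 1605 − 720 = 885.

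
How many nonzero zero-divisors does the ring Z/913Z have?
In Z/913Z each nonzero element is either a unit (gcd with 913 is 1) or a zero-divisor (gcd > 1). The number of units is φ(913): factorise 913 = 11 · 83, so φ(913) = (11 − 1) · (83 − 1) = 10 · 82 = 820. The nonzero elements number 913 − 1 = 912. Hence the nonzero zero-divisors number 912 − 820 = 92.

Final answer: Z/913Z has 92 nonzero zero-divisors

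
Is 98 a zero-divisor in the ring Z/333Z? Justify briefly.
NO

gcd(98, 333) = 1, so 98 is a unit in Z/333Z (it has a multiplicative inverse). A unit cannot be a zero-divisor: if 98·b ≡ 0 then multiplying both sides by 98^(−1) gives b ≡ 0. So 98 is not a zero-divisor.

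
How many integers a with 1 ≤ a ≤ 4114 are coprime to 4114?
The number of a ∈ {1, ..., 4114} with gcd(a, 4114) = 1 is by definition Euler's totient φ(4114). φ is multiplicative, with φ(p^e) = p^e − p^(e−1). Factorise 4114 = 2 · 11^2 · 17. Then
  φ(4114) = (2 − 1) · (11^2 − 11^1) · (17 − 1) = 1 · 110 · 16 = 1760.
So there are 1760 such integers.

Final answer: 1760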